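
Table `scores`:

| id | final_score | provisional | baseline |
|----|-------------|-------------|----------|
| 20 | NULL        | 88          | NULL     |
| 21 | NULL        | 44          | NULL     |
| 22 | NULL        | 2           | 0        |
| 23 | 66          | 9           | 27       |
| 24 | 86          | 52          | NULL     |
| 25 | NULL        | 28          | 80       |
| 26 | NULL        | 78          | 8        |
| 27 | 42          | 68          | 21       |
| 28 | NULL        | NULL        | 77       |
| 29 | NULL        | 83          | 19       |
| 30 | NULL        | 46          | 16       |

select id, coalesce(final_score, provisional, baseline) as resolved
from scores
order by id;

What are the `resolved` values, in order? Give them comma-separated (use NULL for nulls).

88, 44, 2, 66, 86, 28, 78, 42, 77, 83, 46

id=20: final_score=NULL, provisional=88 → 88
id=21: final_score=NULL, provisional=44 → 44
id=22: final_score=NULL, provisional=2 → 2
id=23: final_score=66 → 66
id=24: final_score=86 → 86
id=25: final_score=NULL, provisional=28 → 28
id=26: final_score=NULL, provisional=78 → 78
id=27: final_score=42 → 42
id=28: final_score=NULL, provisional=NULL, baseline=77 → 77
id=29: final_score=NULL, provisional=83 → 83
id=30: final_score=NULL, provisional=46 → 46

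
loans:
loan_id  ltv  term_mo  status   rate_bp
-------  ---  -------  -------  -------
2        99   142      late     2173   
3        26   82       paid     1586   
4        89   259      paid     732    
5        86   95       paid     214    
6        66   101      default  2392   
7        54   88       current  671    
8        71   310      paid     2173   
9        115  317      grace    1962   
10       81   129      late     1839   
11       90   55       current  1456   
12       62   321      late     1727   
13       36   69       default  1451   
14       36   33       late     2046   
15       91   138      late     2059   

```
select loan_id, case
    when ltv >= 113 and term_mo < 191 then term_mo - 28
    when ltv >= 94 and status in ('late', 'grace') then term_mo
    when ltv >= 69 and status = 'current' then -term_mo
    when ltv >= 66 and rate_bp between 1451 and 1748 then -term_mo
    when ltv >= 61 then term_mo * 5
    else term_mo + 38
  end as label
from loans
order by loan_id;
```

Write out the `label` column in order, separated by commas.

142, 120, 1295, 475, 505, 126, 1550, 317, 645, -55, 1605, 107, 71, 690

loan_id=2: ltv >= 94 and status in ('late', 'grace') → 142
loan_id=3: ELSE → 120
loan_id=4: ltv >= 61 → 1295
loan_id=5: ltv >= 61 → 475
loan_id=6: ltv >= 61 → 505
loan_id=7: ELSE → 126
loan_id=8: ltv >= 61 → 1550
loan_id=9: ltv >= 94 and status in ('late', 'grace') → 317
loan_id=10: ltv >= 61 → 645
loan_id=11: ltv >= 69 and status = 'current' → -55
loan_id=12: ltv >= 61 → 1605
loan_id=13: ELSE → 107
loan_id=14: ELSE → 71
loan_id=15: ltv >= 61 → 690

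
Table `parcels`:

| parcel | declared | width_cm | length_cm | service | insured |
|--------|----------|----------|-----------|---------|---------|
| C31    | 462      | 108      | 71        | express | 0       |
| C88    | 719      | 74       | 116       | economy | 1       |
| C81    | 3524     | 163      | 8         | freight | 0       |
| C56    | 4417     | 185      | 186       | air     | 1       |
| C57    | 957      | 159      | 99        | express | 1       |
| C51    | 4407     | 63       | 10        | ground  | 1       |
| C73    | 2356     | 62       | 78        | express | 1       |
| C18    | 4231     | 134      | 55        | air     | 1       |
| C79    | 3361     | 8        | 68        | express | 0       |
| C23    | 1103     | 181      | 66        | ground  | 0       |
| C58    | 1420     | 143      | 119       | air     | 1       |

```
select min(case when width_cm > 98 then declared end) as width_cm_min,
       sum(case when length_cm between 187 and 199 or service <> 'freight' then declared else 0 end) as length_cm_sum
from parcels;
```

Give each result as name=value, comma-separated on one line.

width_cm_min=462, length_cm_sum=23433

[width_cm_min: width_cm > 98]
parcel=C31: ✓ → 462
parcel=C88: ✗
parcel=C81: ✓ → 3524
parcel=C56: ✓ → 4417
parcel=C57: ✓ → 957
parcel=C51: ✗
parcel=C73: ✗
parcel=C18: ✓ → 4231
parcel=C79: ✗
parcel=C23: ✓ → 1103
parcel=C58: ✓ → 1420
width_cm_min = MIN(462, 3524, 4417, 957, 4231, 1103, 1420) = 462
—
[length_cm_sum: length_cm between 187 and 199 or service <> 'freight']
parcel=C31: ✓ → 462
parcel=C88: ✓ → 719
parcel=C81: ✗
parcel=C56: ✓ → 4417
parcel=C57: ✓ → 957
parcel=C51: ✓ → 4407
parcel=C73: ✓ → 2356
parcel=C18: ✓ → 4231
parcel=C79: ✓ → 3361
parcel=C23: ✓ → 1103
parcel=C58: ✓ → 1420
length_cm_sum = 462 + 719 + 4417 + 957 + 4407 + 2356 + 4231 + 3361 + 1103 + 1420 = 23433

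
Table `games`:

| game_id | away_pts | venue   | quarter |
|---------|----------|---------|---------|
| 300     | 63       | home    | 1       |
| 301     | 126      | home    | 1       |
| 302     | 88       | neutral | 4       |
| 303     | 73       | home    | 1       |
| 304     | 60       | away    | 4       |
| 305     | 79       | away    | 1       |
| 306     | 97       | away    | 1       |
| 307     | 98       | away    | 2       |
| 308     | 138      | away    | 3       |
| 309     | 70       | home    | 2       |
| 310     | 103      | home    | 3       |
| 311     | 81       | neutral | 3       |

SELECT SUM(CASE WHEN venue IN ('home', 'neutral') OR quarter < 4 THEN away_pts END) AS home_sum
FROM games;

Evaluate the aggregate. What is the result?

game_id=300: ✓ → 63
game_id=301: ✓ → 126
game_id=302: ✓ → 88
game_id=303: ✓ → 73
game_id=304: ✗
game_id=305: ✓ → 79
game_id=306: ✓ → 97
game_id=307: ✓ → 98
game_id=308: ✓ → 138
game_id=309: ✓ → 70
game_id=310: ✓ → 103
game_id=311: ✓ → 81
home_sum = 63 + 126 + 88 + 73 + 79 + 97 + 98 + 138 + 70 + 103 + 81 = 1016

1016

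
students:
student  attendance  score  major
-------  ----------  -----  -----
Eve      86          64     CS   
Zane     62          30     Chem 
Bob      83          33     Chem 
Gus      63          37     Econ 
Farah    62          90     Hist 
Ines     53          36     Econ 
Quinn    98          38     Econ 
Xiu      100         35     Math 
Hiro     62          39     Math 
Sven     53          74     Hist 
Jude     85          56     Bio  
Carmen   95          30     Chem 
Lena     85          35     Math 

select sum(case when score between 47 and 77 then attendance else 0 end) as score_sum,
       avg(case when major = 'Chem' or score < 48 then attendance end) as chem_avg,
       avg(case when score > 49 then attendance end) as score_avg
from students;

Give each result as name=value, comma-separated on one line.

[score_sum: score between 47 and 77]
student=Eve: ✓ → 86
student=Zane: ✗
student=Bob: ✗
student=Gus: ✗
student=Farah: ✗
student=Ines: ✗
student=Quinn: ✗
student=Xiu: ✗
student=Hiro: ✗
student=Sven: ✓ → 53
student=Jude: ✓ → 85
student=Carmen: ✗
student=Lena: ✗
score_sum = 86 + 53 + 85 = 224
—
[chem_avg: major = 'Chem' or score < 48]
student=Eve: ✗
student=Zane: ✓ → 62
student=Bob: ✓ → 83
student=Gus: ✓ → 63
student=Farah: ✗
student=Ines: ✓ → 53
student=Quinn: ✓ → 98
student=Xiu: ✓ → 100
student=Hiro: ✓ → 62
student=Sven: ✗
student=Jude: ✗
student=Carmen: ✓ → 95
student=Lena: ✓ → 85
chem_avg = (62 + 83 + 63 + 53 + 98 + 100 + 62 + 95 + 85) / 9 = 77.8888888889
—
[score_avg: score > 49]
student=Eve: ✓ → 86
student=Zane: ✗
student=Bob: ✗
student=Gus: ✗
student=Farah: ✓ → 62
student=Ines: ✗
student=Quinn: ✗
student=Xiu: ✗
student=Hiro: ✗
student=Sven: ✓ → 53
student=Jude: ✓ → 85
student=Carmen: ✗
student=Lena: ✗
score_avg = (86 + 62 + 53 + 85) / 4 = 71.5

score_sum=224, chem_avg=77.8888888889, score_avg=71.5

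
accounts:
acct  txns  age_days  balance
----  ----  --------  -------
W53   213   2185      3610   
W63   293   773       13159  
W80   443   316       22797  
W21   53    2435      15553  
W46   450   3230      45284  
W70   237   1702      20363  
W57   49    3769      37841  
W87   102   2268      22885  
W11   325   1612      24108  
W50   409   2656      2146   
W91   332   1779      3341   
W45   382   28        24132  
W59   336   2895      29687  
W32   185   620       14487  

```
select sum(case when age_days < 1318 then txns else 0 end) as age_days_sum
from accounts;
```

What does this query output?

1303

acct=W53: ✗
acct=W63: ✓ → 293
acct=W80: ✓ → 443
acct=W21: ✗
acct=W46: ✗
acct=W70: ✗
acct=W57: ✗
acct=W87: ✗
acct=W11: ✗
acct=W50: ✗
acct=W91: ✗
acct=W45: ✓ → 382
acct=W59: ✗
acct=W32: ✓ → 185
age_days_sum = 293 + 443 + 382 + 185 = 1303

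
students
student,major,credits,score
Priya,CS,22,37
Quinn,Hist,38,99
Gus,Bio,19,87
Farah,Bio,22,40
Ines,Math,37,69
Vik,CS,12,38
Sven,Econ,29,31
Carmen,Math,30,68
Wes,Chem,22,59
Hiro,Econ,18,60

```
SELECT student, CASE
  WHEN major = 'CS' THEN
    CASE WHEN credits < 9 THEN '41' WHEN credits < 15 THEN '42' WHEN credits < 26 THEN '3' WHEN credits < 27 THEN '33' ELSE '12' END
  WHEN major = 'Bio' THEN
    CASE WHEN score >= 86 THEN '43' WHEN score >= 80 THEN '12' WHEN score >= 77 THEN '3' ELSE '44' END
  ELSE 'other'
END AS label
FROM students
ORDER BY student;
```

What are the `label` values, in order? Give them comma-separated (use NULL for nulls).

other, 44, 43, other, other, 3, other, other, 42, other

student=Carmen: major='Math' → outer ELSE → other
student=Farah: major='Bio' → inner[ELSE] → 44
student=Gus: major='Bio' → inner[score >= 86] → 43
student=Hiro: major='Econ' → outer ELSE → other
student=Ines: major='Math' → outer ELSE → other
student=Priya: major='CS' → inner[credits < 26] → 3
student=Quinn: major='Hist' → outer ELSE → other
student=Sven: major='Econ' → outer ELSE → other
student=Vik: major='CS' → inner[credits < 15] → 42
student=Wes: major='Chem' → outer ELSE → other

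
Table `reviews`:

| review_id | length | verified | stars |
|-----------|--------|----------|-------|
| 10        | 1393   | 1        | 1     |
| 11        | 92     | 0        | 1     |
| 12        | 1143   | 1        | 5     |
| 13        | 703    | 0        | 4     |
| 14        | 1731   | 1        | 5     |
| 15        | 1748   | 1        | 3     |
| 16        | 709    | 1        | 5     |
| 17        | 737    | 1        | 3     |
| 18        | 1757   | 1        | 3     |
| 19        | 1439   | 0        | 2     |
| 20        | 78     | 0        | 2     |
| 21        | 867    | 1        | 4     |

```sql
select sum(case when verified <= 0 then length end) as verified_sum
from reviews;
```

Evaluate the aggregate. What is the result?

2312

review_id=10: ✗
review_id=11: ✓ → 92
review_id=12: ✗
review_id=13: ✓ → 703
review_id=14: ✗
review_id=15: ✗
review_id=16: ✗
review_id=17: ✗
review_id=18: ✗
review_id=19: ✓ → 1439
review_id=20: ✓ → 78
review_id=21: ✗
verified_sum = 92 + 703 + 1439 + 78 = 2312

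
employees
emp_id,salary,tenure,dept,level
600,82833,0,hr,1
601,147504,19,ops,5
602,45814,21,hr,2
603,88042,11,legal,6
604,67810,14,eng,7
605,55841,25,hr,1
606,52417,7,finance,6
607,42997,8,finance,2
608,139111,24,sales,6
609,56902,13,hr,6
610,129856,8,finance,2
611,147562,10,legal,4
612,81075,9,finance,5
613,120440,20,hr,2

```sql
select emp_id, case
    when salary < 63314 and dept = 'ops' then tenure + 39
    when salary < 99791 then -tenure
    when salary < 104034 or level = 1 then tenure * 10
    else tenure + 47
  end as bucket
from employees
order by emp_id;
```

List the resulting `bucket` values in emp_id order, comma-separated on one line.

0, 66, -21, -11, -14, -25, -7, -8, 71, -13, 55, 57, -9, 67

emp_id=600: salary < 99791 → 0
emp_id=601: ELSE → 66
emp_id=602: salary < 99791 → -21
emp_id=603: salary < 99791 → -11
emp_id=604: salary < 99791 → -14
emp_id=605: salary < 99791 → -25
emp_id=606: salary < 99791 → -7
emp_id=607: salary < 99791 → -8
emp_id=608: ELSE → 71
emp_id=609: salary < 99791 → -13
emp_id=610: ELSE → 55
emp_id=611: ELSE → 57
emp_id=612: salary < 99791 → -9
emp_id=613: ELSE → 67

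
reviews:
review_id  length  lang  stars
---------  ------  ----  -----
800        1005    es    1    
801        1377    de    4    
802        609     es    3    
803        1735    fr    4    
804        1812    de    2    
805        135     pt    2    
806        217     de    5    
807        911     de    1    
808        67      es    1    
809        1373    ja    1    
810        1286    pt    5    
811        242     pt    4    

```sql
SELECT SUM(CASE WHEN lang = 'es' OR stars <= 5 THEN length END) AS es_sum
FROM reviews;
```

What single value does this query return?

review_id=800: ✓ → 1005
review_id=801: ✓ → 1377
review_id=802: ✓ → 609
review_id=803: ✓ → 1735
review_id=804: ✓ → 1812
review_id=805: ✓ → 135
review_id=806: ✓ → 217
review_id=807: ✓ → 911
review_id=808: ✓ → 67
review_id=809: ✓ → 1373
review_id=810: ✓ → 1286
review_id=811: ✓ → 242
es_sum = 1005 + 1377 + 609 + 1735 + 1812 + 135 + 217 + 911 + 67 + 1373 + 1286 + 242 = 10769

10769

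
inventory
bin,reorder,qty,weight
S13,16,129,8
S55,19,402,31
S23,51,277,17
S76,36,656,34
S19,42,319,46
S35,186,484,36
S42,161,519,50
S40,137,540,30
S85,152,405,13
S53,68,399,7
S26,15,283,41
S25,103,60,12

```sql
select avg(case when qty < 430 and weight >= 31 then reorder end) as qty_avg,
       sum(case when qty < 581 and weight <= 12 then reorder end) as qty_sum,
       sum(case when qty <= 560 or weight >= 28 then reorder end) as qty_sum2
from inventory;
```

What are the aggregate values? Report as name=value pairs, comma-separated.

qty_avg=25.3333333333, qty_sum=187, qty_sum2=986

[qty_avg: qty < 430 and weight >= 31]
bin=S13: ✗
bin=S55: ✓ → 19
bin=S23: ✗
bin=S76: ✗
bin=S19: ✓ → 42
bin=S35: ✗
bin=S42: ✗
bin=S40: ✗
bin=S85: ✗
bin=S53: ✗
bin=S26: ✓ → 15
bin=S25: ✗
qty_avg = (19 + 42 + 15) / 3 = 25.3333333333
—
[qty_sum: qty < 581 and weight <= 12]
bin=S13: ✓ → 16
bin=S55: ✗
bin=S23: ✗
bin=S76: ✗
bin=S19: ✗
bin=S35: ✗
bin=S42: ✗
bin=S40: ✗
bin=S85: ✗
bin=S53: ✓ → 68
bin=S26: ✗
bin=S25: ✓ → 103
qty_sum = 16 + 68 + 103 = 187
—
[qty_sum2: qty <= 560 or weight >= 28]
bin=S13: ✓ → 16
bin=S55: ✓ → 19
bin=S23: ✓ → 51
bin=S76: ✓ → 36
bin=S19: ✓ → 42
bin=S35: ✓ → 186
bin=S42: ✓ → 161
bin=S40: ✓ → 137
bin=S85: ✓ → 152
bin=S53: ✓ → 68
bin=S26: ✓ → 15
bin=S25: ✓ → 103
qty_sum2 = 16 + 19 + 51 + 36 + 42 + 186 + 161 + 137 + 152 + 68 + 15 + 103 = 986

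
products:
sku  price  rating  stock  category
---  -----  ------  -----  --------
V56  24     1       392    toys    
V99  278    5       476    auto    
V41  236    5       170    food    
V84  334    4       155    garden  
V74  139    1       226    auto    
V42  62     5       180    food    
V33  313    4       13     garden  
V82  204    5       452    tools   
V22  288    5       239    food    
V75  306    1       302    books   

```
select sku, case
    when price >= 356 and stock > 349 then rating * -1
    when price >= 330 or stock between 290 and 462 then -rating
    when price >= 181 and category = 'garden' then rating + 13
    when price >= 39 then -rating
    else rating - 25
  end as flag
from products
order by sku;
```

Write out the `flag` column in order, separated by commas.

-5, 17, -5, -5, -1, -1, -1, -5, -4, -5

sku=V22: price >= 39 → -5
sku=V33: price >= 181 and category = 'garden' → 17
sku=V41: price >= 39 → -5
sku=V42: price >= 39 → -5
sku=V56: price >= 330 or stock between 290 and 462 → -1
sku=V74: price >= 39 → -1
sku=V75: price >= 330 or stock between 290 and 462 → -1
sku=V82: price >= 330 or stock between 290 and 462 → -5
sku=V84: price >= 330 or stock between 290 and 462 → -4
sku=V99: price >= 39 → -5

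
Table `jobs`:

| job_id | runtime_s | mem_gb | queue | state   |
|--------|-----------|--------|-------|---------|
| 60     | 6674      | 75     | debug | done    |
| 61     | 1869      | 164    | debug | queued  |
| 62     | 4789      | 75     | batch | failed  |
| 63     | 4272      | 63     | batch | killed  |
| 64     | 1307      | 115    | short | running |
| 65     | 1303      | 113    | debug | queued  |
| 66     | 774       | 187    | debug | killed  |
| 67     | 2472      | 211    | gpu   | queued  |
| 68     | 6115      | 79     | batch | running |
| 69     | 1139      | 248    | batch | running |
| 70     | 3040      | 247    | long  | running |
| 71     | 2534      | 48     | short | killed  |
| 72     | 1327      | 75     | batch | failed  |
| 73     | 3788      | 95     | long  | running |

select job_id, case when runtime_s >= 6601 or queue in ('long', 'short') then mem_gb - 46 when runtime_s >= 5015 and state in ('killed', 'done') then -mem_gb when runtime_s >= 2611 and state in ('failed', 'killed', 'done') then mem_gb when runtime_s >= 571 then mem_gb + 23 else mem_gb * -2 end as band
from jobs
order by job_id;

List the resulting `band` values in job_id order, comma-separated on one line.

29, 187, 75, 63, 69, 136, 210, 234, 102, 271, 201, 2, 98, 49

job_id=60: runtime_s >= 6601 or queue in ('long', 'short') → 29
job_id=61: runtime_s >= 571 → 187
job_id=62: runtime_s >= 2611 and state in ('failed', 'killed', 'done') → 75
job_id=63: runtime_s >= 2611 and state in ('failed', 'killed', 'done') → 63
job_id=64: runtime_s >= 6601 or queue in ('long', 'short') → 69
job_id=65: runtime_s >= 571 → 136
job_id=66: runtime_s >= 571 → 210
job_id=67: runtime_s >= 571 → 234
job_id=68: runtime_s >= 571 → 102
job_id=69: runtime_s >= 571 → 271
job_id=70: runtime_s >= 6601 or queue in ('long', 'short') → 201
job_id=71: runtime_s >= 6601 or queue in ('long', 'short') → 2
job_id=72: runtime_s >= 571 → 98
job_id=73: runtime_s >= 6601 or queue in ('long', 'short') → 49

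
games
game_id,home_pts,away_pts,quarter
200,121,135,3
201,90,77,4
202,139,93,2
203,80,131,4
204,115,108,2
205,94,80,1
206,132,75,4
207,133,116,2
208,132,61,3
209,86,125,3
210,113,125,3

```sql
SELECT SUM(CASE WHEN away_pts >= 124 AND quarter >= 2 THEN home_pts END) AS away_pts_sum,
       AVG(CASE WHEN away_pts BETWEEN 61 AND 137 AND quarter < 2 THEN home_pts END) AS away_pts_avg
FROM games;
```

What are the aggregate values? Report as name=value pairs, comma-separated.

[away_pts_sum: away_pts >= 124 AND quarter >= 2]
game_id=200: ✓ → 121
game_id=201: ✗
game_id=202: ✗
game_id=203: ✓ → 80
game_id=204: ✗
game_id=205: ✗
game_id=206: ✗
game_id=207: ✗
game_id=208: ✗
game_id=209: ✓ → 86
game_id=210: ✓ → 113
away_pts_sum = 121 + 80 + 86 + 113 = 400
—
[away_pts_avg: away_pts BETWEEN 61 AND 137 AND quarter < 2]
game_id=200: ✗
game_id=201: ✗
game_id=202: ✗
game_id=203: ✗
game_id=204: ✗
game_id=205: ✓ → 94
game_id=206: ✗
game_id=207: ✗
game_id=208: ✗
game_id=209: ✗
game_id=210: ✗
away_pts_avg = 94

away_pts_sum=400, away_pts_avg=94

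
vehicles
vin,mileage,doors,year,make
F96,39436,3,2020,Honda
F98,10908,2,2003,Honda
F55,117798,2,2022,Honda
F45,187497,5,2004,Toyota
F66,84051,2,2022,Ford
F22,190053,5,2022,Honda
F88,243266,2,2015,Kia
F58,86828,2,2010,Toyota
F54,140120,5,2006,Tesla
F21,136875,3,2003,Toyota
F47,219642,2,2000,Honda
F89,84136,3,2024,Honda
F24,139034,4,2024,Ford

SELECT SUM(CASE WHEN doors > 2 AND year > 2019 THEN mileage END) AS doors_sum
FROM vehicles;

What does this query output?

vin=F96: ✓ → 39436
vin=F98: ✗
vin=F55: ✗
vin=F45: ✗
vin=F66: ✗
vin=F22: ✓ → 190053
vin=F88: ✗
vin=F58: ✗
vin=F54: ✗
vin=F21: ✗
vin=F47: ✗
vin=F89: ✓ → 84136
vin=F24: ✓ → 139034
doors_sum = 39436 + 190053 + 84136 + 139034 = 452659

452659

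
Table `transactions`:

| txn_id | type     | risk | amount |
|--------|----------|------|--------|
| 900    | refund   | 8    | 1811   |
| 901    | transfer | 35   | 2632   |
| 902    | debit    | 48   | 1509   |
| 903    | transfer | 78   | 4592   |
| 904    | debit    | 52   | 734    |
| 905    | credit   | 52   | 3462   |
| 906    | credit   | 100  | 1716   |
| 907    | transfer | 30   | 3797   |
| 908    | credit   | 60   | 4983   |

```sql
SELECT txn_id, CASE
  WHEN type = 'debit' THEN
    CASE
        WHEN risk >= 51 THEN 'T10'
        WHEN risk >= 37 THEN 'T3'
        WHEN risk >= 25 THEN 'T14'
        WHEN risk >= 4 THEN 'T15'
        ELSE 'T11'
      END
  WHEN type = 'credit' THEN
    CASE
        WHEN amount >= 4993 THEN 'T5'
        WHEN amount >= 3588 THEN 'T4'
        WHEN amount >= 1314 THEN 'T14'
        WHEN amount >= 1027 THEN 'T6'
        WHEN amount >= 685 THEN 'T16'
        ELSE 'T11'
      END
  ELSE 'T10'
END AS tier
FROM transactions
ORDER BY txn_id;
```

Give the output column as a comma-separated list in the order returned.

txn_id=900: type='refund' → outer ELSE → T10
txn_id=901: type='transfer' → outer ELSE → T10
txn_id=902: type='debit' → inner[risk >= 37] → T3
txn_id=903: type='transfer' → outer ELSE → T10
txn_id=904: type='debit' → inner[risk >= 51] → T10
txn_id=905: type='credit' → inner[amount >= 1314] → T14
txn_id=906: type='credit' → inner[amount >= 1314] → T14
txn_id=907: type='transfer' → outer ELSE → T10
txn_id=908: type='credit' → inner[amount >= 3588] → T4

T10, T10, T3, T10, T10, T14, T14, T10, T4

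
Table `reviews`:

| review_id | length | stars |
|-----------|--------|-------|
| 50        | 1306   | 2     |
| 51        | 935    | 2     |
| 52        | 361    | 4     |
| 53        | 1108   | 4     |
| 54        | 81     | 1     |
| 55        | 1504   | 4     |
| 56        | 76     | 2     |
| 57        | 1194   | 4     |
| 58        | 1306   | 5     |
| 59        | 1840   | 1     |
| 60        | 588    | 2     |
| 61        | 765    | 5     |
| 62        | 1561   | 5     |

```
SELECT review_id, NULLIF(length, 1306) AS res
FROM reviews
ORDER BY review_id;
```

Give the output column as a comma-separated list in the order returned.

review_id=50: length=1306 vs 1306: equal → NULL
review_id=51: length=935 vs 1306: differ → 935
review_id=52: length=361 vs 1306: differ → 361
review_id=53: length=1108 vs 1306: differ → 1108
review_id=54: length=81 vs 1306: differ → 81
review_id=55: length=1504 vs 1306: differ → 1504
review_id=56: length=76 vs 1306: differ → 76
review_id=57: length=1194 vs 1306: differ → 1194
review_id=58: length=1306 vs 1306: equal → NULL
review_id=59: length=1840 vs 1306: differ → 1840
review_id=60: length=588 vs 1306: differ → 588
review_id=61: length=765 vs 1306: differ → 765
review_id=62: length=1561 vs 1306: differ → 1561

NULL, 935, 361, 1108, 81, 1504, 76, 1194, NULL, 1840, 588, 765, 1561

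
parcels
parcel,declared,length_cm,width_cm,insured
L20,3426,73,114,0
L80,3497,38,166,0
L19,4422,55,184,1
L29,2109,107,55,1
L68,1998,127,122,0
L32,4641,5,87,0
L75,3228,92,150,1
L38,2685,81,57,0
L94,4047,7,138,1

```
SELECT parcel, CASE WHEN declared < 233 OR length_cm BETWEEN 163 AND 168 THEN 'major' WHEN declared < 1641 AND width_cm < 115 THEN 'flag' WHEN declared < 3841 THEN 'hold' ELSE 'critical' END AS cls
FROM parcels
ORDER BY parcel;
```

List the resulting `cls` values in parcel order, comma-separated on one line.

critical, hold, hold, critical, hold, hold, hold, hold, critical

parcel=L19: ELSE → critical
parcel=L20: declared < 3841 → hold
parcel=L29: declared < 3841 → hold
parcel=L32: ELSE → critical
parcel=L38: declared < 3841 → hold
parcel=L68: declared < 3841 → hold
parcel=L75: declared < 3841 → hold
parcel=L80: declared < 3841 → hold
parcel=L94: ELSE → critical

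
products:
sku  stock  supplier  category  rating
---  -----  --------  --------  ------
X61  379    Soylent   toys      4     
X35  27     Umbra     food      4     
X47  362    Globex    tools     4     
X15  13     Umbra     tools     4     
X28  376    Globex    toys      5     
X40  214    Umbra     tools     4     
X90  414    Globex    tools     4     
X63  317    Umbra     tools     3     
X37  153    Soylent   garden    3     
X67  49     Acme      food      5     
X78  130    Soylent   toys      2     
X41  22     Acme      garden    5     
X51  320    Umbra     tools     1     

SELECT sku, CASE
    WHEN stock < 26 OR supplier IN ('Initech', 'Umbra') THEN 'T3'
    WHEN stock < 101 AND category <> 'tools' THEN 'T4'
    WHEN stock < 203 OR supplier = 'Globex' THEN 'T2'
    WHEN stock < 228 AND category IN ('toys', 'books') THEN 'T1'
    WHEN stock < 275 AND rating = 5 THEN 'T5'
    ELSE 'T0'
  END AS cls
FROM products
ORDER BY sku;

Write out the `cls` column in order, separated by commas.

sku=X15: stock < 26 OR supplier IN ('Initech', 'Umbra') → T3
sku=X28: stock < 203 OR supplier = 'Globex' → T2
sku=X35: stock < 26 OR supplier IN ('Initech', 'Umbra') → T3
sku=X37: stock < 203 OR supplier = 'Globex' → T2
sku=X40: stock < 26 OR supplier IN ('Initech', 'Umbra') → T3
sku=X41: stock < 26 OR supplier IN ('Initech', 'Umbra') → T3
sku=X47: stock < 203 OR supplier = 'Globex' → T2
sku=X51: stock < 26 OR supplier IN ('Initech', 'Umbra') → T3
sku=X61: ELSE → T0
sku=X63: stock < 26 OR supplier IN ('Initech', 'Umbra') → T3
sku=X67: stock < 101 AND category <> 'tools' → T4
sku=X78: stock < 203 OR supplier = 'Globex' → T2
sku=X90: stock < 203 OR supplier = 'Globex' → T2

T3, T2, T3, T2, T3, T3, T2, T3, T0, T3, T4, T2, T2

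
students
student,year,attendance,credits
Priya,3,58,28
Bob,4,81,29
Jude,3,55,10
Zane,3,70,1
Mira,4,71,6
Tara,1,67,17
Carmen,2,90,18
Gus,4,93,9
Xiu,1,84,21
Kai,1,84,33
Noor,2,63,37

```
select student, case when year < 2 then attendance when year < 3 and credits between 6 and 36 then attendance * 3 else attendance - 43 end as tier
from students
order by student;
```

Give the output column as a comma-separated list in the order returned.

38, 270, 50, 12, 84, 28, 20, 15, 67, 84, 27

student=Bob: ELSE → 38
student=Carmen: year < 3 and credits between 6 and 36 → 270
student=Gus: ELSE → 50
student=Jude: ELSE → 12
student=Kai: year < 2 → 84
student=Mira: ELSE → 28
student=Noor: ELSE → 20
student=Priya: ELSE → 15
student=Tara: year < 2 → 67
student=Xiu: year < 2 → 84
student=Zane: ELSE → 27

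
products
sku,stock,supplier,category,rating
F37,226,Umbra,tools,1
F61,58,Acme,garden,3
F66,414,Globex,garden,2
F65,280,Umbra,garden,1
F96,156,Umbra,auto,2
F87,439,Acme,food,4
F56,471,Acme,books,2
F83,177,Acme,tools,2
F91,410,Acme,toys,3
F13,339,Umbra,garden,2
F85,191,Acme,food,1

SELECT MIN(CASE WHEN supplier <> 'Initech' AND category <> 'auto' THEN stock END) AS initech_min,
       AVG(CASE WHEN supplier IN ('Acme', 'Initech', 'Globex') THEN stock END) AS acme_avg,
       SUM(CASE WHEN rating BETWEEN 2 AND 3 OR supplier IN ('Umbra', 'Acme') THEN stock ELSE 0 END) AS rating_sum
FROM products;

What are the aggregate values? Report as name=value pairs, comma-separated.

initech_min=58, acme_avg=308.5714285714, rating_sum=3161

[initech_min: supplier <> 'Initech' AND category <> 'auto']
sku=F37: ✓ → 226
sku=F61: ✓ → 58
sku=F66: ✓ → 414
sku=F65: ✓ → 280
sku=F96: ✗
sku=F87: ✓ → 439
sku=F56: ✓ → 471
sku=F83: ✓ → 177
sku=F91: ✓ → 410
sku=F13: ✓ → 339
sku=F85: ✓ → 191
initech_min = MIN(226, 58, 414, 280, 439, 471, 177, 410, 339, 191) = 58
—
[acme_avg: supplier IN ('Acme', 'Initech', 'Globex')]
sku=F37: ✗
sku=F61: ✓ → 58
sku=F66: ✓ → 414
sku=F65: ✗
sku=F96: ✗
sku=F87: ✓ → 439
sku=F56: ✓ → 471
sku=F83: ✓ → 177
sku=F91: ✓ → 410
sku=F13: ✗
sku=F85: ✓ → 191
acme_avg = (58 + 414 + 439 + 471 + 177 + 410 + 191) / 7 = 308.5714285714
—
[rating_sum: rating BETWEEN 2 AND 3 OR supplier IN ('Umbra', 'Acme')]
sku=F37: ✓ → 226
sku=F61: ✓ → 58
sku=F66: ✓ → 414
sku=F65: ✓ → 280
sku=F96: ✓ → 156
sku=F87: ✓ → 439
sku=F56: ✓ → 471
sku=F83: ✓ → 177
sku=F91: ✓ → 410
sku=F13: ✓ → 339
sku=F85: ✓ → 191
rating_sum = 226 + 58 + 414 + 280 + 156 + 439 + 471 + 177 + 410 + 339 + 191 = 3161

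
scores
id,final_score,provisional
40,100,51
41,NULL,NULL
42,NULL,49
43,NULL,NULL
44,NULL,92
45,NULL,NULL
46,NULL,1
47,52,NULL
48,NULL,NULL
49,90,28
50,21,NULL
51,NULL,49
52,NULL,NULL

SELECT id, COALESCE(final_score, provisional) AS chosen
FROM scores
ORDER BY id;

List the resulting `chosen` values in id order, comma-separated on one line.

100, NULL, 49, NULL, 92, NULL, 1, 52, NULL, 90, 21, 49, NULL

id=40: final_score=100 → 100
id=41: final_score=NULL, provisional=NULL (all NULL) → NULL
id=42: final_score=NULL, provisional=49 → 49
id=43: final_score=NULL, provisional=NULL (all NULL) → NULL
id=44: final_score=NULL, provisional=92 → 92
id=45: final_score=NULL, provisional=NULL (all NULL) → NULL
id=46: final_score=NULL, provisional=1 → 1
id=47: final_score=52 → 52
id=48: final_score=NULL, provisional=NULL (all NULL) → NULL
id=49: final_score=90 → 90
id=50: final_score=21 → 21
id=51: final_score=NULL, provisional=49 → 49
id=52: final_score=NULL, provisional=NULL (all NULL) → NULL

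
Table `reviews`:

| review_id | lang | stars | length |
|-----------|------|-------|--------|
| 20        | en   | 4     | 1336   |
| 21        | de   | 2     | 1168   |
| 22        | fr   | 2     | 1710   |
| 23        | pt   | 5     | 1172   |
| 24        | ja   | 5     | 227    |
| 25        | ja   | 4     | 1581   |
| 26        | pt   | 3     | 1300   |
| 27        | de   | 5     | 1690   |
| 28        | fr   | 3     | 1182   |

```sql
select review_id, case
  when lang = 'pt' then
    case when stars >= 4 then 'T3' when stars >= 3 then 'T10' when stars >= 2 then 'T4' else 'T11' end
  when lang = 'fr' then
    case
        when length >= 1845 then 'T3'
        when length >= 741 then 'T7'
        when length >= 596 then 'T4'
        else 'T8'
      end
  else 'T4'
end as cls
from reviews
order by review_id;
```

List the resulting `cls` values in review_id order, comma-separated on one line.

T4, T4, T7, T3, T4, T4, T10, T4, T7

review_id=20: lang='en' → outer ELSE → T4
review_id=21: lang='de' → outer ELSE → T4
review_id=22: lang='fr' → inner[length >= 741] → T7
review_id=23: lang='pt' → inner[stars >= 4] → T3
review_id=24: lang='ja' → outer ELSE → T4
review_id=25: lang='ja' → outer ELSE → T4
review_id=26: lang='pt' → inner[stars >= 3] → T10
review_id=27: lang='de' → outer ELSE → T4
review_id=28: lang='fr' → inner[length >= 741] → T7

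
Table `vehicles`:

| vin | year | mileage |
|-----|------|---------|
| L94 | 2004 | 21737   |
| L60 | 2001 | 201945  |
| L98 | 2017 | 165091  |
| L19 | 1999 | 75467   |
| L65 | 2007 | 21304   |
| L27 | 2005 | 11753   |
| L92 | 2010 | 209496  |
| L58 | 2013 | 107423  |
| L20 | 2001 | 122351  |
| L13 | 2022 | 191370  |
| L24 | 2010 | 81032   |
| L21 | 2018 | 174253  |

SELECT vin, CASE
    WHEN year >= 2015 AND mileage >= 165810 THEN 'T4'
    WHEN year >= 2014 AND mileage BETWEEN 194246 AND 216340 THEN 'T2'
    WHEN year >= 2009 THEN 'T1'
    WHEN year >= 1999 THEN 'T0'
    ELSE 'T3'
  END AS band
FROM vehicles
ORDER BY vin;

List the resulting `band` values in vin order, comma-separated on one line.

vin=L13: year >= 2015 AND mileage >= 165810 → T4
vin=L19: year >= 1999 → T0
vin=L20: year >= 1999 → T0
vin=L21: year >= 2015 AND mileage >= 165810 → T4
vin=L24: year >= 2009 → T1
vin=L27: year >= 1999 → T0
vin=L58: year >= 2009 → T1
vin=L60: year >= 1999 → T0
vin=L65: year >= 1999 → T0
vin=L92: year >= 2009 → T1
vin=L94: year >= 1999 → T0
vin=L98: year >= 2009 → T1

T4, T0, T0, T4, T1, T0, T1, T0, T0, T1, T0, T1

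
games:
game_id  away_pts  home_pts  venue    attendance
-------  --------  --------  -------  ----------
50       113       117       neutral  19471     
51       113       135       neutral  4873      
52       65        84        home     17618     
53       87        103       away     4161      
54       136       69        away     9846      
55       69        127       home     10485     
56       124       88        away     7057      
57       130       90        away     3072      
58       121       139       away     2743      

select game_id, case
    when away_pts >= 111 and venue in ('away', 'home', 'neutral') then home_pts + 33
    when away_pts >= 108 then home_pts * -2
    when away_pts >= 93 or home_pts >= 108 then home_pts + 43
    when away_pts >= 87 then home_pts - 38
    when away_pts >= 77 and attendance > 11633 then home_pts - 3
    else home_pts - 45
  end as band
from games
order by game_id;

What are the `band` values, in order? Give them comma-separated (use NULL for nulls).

game_id=50: away_pts >= 111 and venue in ('away', 'home', 'neutral') → 150
game_id=51: away_pts >= 111 and venue in ('away', 'home', 'neutral') → 168
game_id=52: ELSE → 39
game_id=53: away_pts >= 87 → 65
game_id=54: away_pts >= 111 and venue in ('away', 'home', 'neutral') → 102
game_id=55: away_pts >= 93 or home_pts >= 108 → 170
game_id=56: away_pts >= 111 and venue in ('away', 'home', 'neutral') → 121
game_id=57: away_pts >= 111 and venue in ('away', 'home', 'neutral') → 123
game_id=58: away_pts >= 111 and venue in ('away', 'home', 'neutral') → 172

150, 168, 39, 65, 102, 170, 121, 123, 172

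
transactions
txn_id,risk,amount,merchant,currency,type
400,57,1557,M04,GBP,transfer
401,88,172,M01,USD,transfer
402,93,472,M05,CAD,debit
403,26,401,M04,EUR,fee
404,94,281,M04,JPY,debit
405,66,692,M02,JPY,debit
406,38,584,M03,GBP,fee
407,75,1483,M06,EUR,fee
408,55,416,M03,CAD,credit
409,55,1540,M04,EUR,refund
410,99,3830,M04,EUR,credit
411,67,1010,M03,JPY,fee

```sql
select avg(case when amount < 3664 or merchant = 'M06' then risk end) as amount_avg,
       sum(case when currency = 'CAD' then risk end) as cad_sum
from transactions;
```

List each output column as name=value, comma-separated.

[amount_avg: amount < 3664 or merchant = 'M06']
txn_id=400: ✓ → 57
txn_id=401: ✓ → 88
txn_id=402: ✓ → 93
txn_id=403: ✓ → 26
txn_id=404: ✓ → 94
txn_id=405: ✓ → 66
txn_id=406: ✓ → 38
txn_id=407: ✓ → 75
txn_id=408: ✓ → 55
txn_id=409: ✓ → 55
txn_id=410: ✗
txn_id=411: ✓ → 67
amount_avg = (57 + 88 + 93 + 26 + 94 + 66 + 38 + 75 + 55 + 55 + 67) / 11 = 64.9090909091
—
[cad_sum: currency = 'CAD']
txn_id=400: ✗
txn_id=401: ✗
txn_id=402: ✓ → 93
txn_id=403: ✗
txn_id=404: ✗
txn_id=405: ✗
txn_id=406: ✗
txn_id=407: ✗
txn_id=408: ✓ → 55
txn_id=409: ✗
txn_id=410: ✗
txn_id=411: ✗
cad_sum = 93 + 55 = 148

amount_avg=64.9090909091, cad_sum=148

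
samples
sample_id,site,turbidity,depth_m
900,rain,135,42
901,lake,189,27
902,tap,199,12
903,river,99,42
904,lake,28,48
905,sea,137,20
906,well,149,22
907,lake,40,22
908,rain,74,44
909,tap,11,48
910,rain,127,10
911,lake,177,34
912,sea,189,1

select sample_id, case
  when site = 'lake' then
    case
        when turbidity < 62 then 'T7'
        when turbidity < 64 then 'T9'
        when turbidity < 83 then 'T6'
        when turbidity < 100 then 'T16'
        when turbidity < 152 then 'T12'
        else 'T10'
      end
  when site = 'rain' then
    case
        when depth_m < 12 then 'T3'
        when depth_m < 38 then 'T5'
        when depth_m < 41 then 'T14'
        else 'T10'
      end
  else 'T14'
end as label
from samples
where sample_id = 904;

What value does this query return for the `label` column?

sample_id = 904: site=lake, turbidity=28, depth_m=48.
site='lake' → inner[turbidity < 62] → T7

T7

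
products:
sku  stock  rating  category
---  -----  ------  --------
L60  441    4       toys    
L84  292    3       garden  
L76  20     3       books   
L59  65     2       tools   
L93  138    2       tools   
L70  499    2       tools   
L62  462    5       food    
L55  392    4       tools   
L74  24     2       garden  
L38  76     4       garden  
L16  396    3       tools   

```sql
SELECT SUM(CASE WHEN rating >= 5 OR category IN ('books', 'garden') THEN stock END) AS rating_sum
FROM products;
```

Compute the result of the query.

sku=L60: ✗
sku=L84: ✓ → 292
sku=L76: ✓ → 20
sku=L59: ✗
sku=L93: ✗
sku=L70: ✗
sku=L62: ✓ → 462
sku=L55: ✗
sku=L74: ✓ → 24
sku=L38: ✓ → 76
sku=L16: ✗
rating_sum = 292 + 20 + 462 + 24 + 76 = 874

874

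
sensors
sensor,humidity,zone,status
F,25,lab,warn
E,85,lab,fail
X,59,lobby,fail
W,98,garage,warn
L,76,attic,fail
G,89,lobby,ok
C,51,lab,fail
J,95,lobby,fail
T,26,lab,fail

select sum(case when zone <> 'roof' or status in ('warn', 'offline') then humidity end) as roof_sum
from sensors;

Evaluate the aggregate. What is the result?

sensor=F: ✓ → 25
sensor=E: ✓ → 85
sensor=X: ✓ → 59
sensor=W: ✓ → 98
sensor=L: ✓ → 76
sensor=G: ✓ → 89
sensor=C: ✓ → 51
sensor=J: ✓ → 95
sensor=T: ✓ → 26
roof_sum = 25 + 85 + 59 + 98 + 76 + 89 + 51 + 95 + 26 = 604

604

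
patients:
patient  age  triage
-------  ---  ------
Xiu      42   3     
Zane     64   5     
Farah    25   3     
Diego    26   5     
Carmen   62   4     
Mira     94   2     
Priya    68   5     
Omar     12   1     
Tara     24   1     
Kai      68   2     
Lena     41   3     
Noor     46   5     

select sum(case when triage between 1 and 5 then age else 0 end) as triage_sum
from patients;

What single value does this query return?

572

patient=Xiu: ✓ → 42
patient=Zane: ✓ → 64
patient=Farah: ✓ → 25
patient=Diego: ✓ → 26
patient=Carmen: ✓ → 62
patient=Mira: ✓ → 94
patient=Priya: ✓ → 68
patient=Omar: ✓ → 12
patient=Tara: ✓ → 24
patient=Kai: ✓ → 68
patient=Lena: ✓ → 41
patient=Noor: ✓ → 46
triage_sum = 42 + 64 + 25 + 26 + 62 + 94 + 68 + 12 + 24 + 68 + 41 + 46 = 572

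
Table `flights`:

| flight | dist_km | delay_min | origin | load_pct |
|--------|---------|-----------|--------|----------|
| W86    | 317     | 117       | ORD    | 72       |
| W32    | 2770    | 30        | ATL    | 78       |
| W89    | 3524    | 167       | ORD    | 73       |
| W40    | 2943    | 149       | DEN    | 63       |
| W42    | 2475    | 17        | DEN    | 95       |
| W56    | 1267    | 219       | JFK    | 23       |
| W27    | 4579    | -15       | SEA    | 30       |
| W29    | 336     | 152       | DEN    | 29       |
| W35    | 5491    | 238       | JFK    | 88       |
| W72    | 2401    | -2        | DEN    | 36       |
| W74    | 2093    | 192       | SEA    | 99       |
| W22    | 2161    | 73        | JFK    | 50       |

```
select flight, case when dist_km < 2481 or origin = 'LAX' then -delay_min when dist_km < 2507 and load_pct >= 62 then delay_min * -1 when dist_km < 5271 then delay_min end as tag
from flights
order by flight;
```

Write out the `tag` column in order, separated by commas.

flight=W22: dist_km < 2481 or origin = 'LAX' → -73
flight=W27: dist_km < 5271 → -15
flight=W29: dist_km < 2481 or origin = 'LAX' → -152
flight=W32: dist_km < 5271 → 30
flight=W35: (no match → NULL) → NULL
flight=W40: dist_km < 5271 → 149
flight=W42: dist_km < 2481 or origin = 'LAX' → -17
flight=W56: dist_km < 2481 or origin = 'LAX' → -219
flight=W72: dist_km < 2481 or origin = 'LAX' → 2
flight=W74: dist_km < 2481 or origin = 'LAX' → -192
flight=W86: dist_km < 2481 or origin = 'LAX' → -117
flight=W89: dist_km < 5271 → 167

-73, -15, -152, 30, NULL, 149, -17, -219, 2, -192, -117, 167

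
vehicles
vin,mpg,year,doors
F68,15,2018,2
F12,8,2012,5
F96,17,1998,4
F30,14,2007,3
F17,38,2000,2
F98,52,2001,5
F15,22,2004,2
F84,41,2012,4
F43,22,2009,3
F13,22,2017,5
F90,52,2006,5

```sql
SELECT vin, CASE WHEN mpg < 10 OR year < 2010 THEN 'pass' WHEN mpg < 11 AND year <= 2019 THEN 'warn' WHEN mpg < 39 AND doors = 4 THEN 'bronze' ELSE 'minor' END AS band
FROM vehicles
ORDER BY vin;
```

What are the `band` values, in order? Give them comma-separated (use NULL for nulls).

vin=F12: mpg < 10 OR year < 2010 → pass
vin=F13: ELSE → minor
vin=F15: mpg < 10 OR year < 2010 → pass
vin=F17: mpg < 10 OR year < 2010 → pass
vin=F30: mpg < 10 OR year < 2010 → pass
vin=F43: mpg < 10 OR year < 2010 → pass
vin=F68: ELSE → minor
vin=F84: ELSE → minor
vin=F90: mpg < 10 OR year < 2010 → pass
vin=F96: mpg < 10 OR year < 2010 → pass
vin=F98: mpg < 10 OR year < 2010 → pass

pass, minor, pass, pass, pass, pass, minor, minor, pass, pass, pass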